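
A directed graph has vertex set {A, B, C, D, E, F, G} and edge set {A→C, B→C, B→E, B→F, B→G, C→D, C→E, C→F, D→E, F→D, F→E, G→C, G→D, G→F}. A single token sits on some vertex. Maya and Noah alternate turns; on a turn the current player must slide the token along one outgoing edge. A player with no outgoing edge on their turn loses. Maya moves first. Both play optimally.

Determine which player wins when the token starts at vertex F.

Compute win/loss labels from the base case upward. A position with no move is L. Any other position is W if it can reach an L in one move, else L.
Every edge goes from a vertex to one that appears earlier in the order E, D, F, C, G, B, A, so processing vertices in that order labels each vertex after all of its successors.
E: no outgoing edge → L
D: reaches L-position E → W
F: reaches L-position E → W
C: reaches L-position E → W
G: only reaches C(W), F(W), D(W), all W → L
B: reaches L-position G → W
A: only reaches C(W), which is W → L
From F Maya can move to E, reaching an L position.

Maya wins.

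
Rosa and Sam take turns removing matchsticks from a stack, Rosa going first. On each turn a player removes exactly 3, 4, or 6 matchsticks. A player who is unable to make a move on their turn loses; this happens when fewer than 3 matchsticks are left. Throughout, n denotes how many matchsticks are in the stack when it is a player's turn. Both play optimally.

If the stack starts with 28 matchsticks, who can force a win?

Positions with no move are L. A position that does have a move is losing for the player to move precisely when every available move leads to a winning position for the opponent. Fill in the labels:
n=0: no move → L
n=1: no move → L
n=2: no move → L
n=3: →0(L), so W
n=4: →1(L), so W
n=5: →2(L), so W
n=6: →2(L), so W
n=7: →1(L), so W
n=8: →2(L), so W
n=9: →6(W), 5(W), 3(W) — all W, so L
n=10: →7(W), 6(W), 4(W) — all W, so L
n=11: →8(W), 7(W), 5(W) — all W, so L
n=12: →9(L), so W
n=13: →10(L), so W
n=14: →11(L), so W
n=15: →11(L), so W
n=16: →10(L), so W
n=17: →11(L), so W
n=18: →15(W), 14(W), 12(W) — all W, so L
n=19: →16(W), 15(W), 13(W) — all W, so L
n=20: →17(W), 16(W), 14(W) — all W, so L
n=21: →18(L), so W
n=22: →19(L), so W
n=23: →20(L), so W
n=24: →20(L), so W
n=25: →19(L), so W
n=26: →20(L), so W
n=27: →24(W), 23(W), 21(W) — all W, so L
n=28: →25(W), 24(W), 22(W) — all W, so L
Every move from 28 reaches a W position, so the mover loses.

Sam wins.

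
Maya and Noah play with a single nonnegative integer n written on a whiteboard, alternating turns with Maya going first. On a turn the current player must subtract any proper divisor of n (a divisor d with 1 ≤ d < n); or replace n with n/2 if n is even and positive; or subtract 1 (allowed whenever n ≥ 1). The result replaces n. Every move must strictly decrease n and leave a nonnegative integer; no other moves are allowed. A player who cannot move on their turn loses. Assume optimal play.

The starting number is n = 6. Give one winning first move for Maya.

Move to 5.

Classify positions by backward induction: terminal positions (no move available) are L. From any other position, the mover wins iff some move reaches an L.
n=0: no move → L
n=1: reaches L-position 0 → W
n=2: only reaches 1(W), which is W → L
n=3: reaches L-position 2 → W
n=4: reaches L-position 2 → W
n=5: only reaches 4(W), which is W → L
n=6: reaches L-position 5 → W
From 6, the L positions reachable in one move are: 5.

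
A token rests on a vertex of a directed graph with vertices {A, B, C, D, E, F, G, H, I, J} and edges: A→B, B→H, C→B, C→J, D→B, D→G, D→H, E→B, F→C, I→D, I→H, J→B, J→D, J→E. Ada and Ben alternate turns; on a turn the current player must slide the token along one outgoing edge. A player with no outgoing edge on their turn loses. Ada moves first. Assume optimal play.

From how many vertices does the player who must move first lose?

Work bottom-up. With no move the player to move loses. Otherwise the position is W if at least one move leads to an L position for the opponent, and L if every move leads to a W.
Every edge goes from a vertex to one that appears earlier in the order G, H, B, A, D, E, J, I, C, F, so processing vertices in that order labels each vertex after all of its successors.
G: no outgoing edge → L
H: no outgoing edge → L
B: reaches L-position H → W
A: only reaches B(W), which is W → L
D: reaches L-position H → W
E: only reaches B(W), which is W → L
J: reaches L-position E → W
I: reaches L-position H → W
C: only reaches J(W), B(W), all W → L
F: reaches L-position C → W
The L vertices are A, C, E, G, H; that is 5 in all.

5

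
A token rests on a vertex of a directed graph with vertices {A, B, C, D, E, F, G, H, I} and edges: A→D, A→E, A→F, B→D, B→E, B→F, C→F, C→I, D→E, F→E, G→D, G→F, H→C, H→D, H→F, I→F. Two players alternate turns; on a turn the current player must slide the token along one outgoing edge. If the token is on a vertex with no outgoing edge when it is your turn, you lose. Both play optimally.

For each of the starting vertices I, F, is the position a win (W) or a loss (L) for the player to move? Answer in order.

I: L, F: W

Positions with no move are L. A position that does have a move is losing for the player to move precisely when every available move leads to a winning position for the opponent. Fill in the labels:
Every edge goes from a vertex to one that appears earlier in the order E, F, D, A, B, I, G, C, H, so processing vertices in that order labels each vertex after all of its successors.
E: no outgoing edge → L
F: W (go to E, an L position)
D: W (go to E, an L position)
A: W (go to E, an L position)
B: W (go to E, an L position)
I: L (sole option F(W) is W)
G: L (options D(W), F(W) are all W)
C: W (go to I, an L position)
H: L (options C(W), D(W), F(W) are all W)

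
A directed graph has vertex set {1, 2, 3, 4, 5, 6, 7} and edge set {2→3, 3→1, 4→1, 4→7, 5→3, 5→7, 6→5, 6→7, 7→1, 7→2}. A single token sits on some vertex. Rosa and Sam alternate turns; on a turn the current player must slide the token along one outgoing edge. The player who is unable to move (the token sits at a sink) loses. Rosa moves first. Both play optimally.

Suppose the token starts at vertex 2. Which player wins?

Sam wins.

Build the W/L table. Terminal = L. A non-terminal position is W if it has a move to some L; otherwise it is L.
Every edge goes from a vertex to one that appears earlier in the order 1, 3, 2, 7, 4, 5, 6, so processing vertices in that order labels each vertex after all of its successors.
1: no outgoing edge → L
3: reaches L-position 1 → W
2: only reaches 3(W), which is W → L
7: reaches L-position 2 → W
4: reaches L-position 1 → W
5: only reaches 7(W), 3(W), all W → L
6: reaches L-position 5 → W
The starting position 2 is L: whatever Rosa does, the opponent receives a W position.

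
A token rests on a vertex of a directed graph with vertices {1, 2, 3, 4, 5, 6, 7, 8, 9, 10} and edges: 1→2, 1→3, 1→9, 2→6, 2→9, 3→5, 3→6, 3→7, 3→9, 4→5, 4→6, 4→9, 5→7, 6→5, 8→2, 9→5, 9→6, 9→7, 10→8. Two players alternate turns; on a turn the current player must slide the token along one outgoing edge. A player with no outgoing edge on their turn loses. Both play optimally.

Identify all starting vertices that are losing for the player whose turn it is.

Use the standard recursion: the mover loses at a terminal position; elsewhere, the mover wins exactly when some move hands the opponent an L position.
Every edge goes from a vertex to one that appears earlier in the order 7, 5, 6, 9, 2, 3, 1, 8, 10, 4, so processing vertices in that order labels each vertex after all of its successors.
7: no outgoing edge → L
5: →7(L), so W
6: →5(W) only, which is W, so L
9: →6(L), so W
2: →6(L), so W
3: →6(L), so W
1: →3(W), 2(W), 9(W) — all W, so L
8: →2(W) only, which is W, so L
10: →8(L), so W
4: →6(L), so W
The losing starting vertices are exactly the entries labelled L in this table (4 of them).

1, 6, 7, 8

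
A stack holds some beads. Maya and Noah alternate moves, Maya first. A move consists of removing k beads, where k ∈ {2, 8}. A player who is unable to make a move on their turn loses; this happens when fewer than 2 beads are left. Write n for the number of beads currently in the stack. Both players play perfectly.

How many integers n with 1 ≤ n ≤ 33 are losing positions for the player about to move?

13

Use the standard recursion: the mover loses at a terminal position; elsewhere, the mover wins exactly when some move hands the opponent an L position.
n=0: no move → L
n=1: no move → L
n=2: W (go to 0, an L position)
n=3: W (go to 1, an L position)
n=4: L (sole option 2(W) is W)
n=5: L (sole option 3(W) is W)
n=6: W (go to 4, an L position)
n=7: W (go to 5, an L position)
n=8: W (go to 0, an L position)
n=9: W (go to 1, an L position)
n=10: L (options 8(W), 2(W) are all W)
n=11: L (options 9(W), 3(W) are all W)
n=12: W (go to 10, an L position)
n=13: W (go to 11, an L position)
n=14: L (options 12(W), 6(W) are all W)
n=15: L (options 13(W), 7(W) are all W)
n=16: W (go to 14, an L position)
n=17: W (go to 15, an L position)
n=18: W (go to 10, an L position)
n=19: W (go to 11, an L position)
n=20: L (options 18(W), 12(W) are all W)
n=21: L (options 19(W), 13(W) are all W)
n=22: W (go to 20, an L position)
n=23: W (go to 21, an L position)
n=24: L (options 22(W), 16(W) are all W)
n=25: L (options 23(W), 17(W) are all W)
n=26: W (go to 24, an L position)
n=27: W (go to 25, an L position)
n=28: W (go to 20, an L position)
n=29: W (go to 21, an L position)
n=30: L (options 28(W), 22(W) are all W)
n=31: L (options 29(W), 23(W) are all W)
n=32: W (go to 30, an L position)
n=33: W (go to 31, an L position)
L entries with 1 ≤ n ≤ 33 (n=0 is outside the asked range and is not counted): n = 1, 4, 5, 10, 11, 14, 15, 20, 21, 24, 25, 30, 31; that makes 13.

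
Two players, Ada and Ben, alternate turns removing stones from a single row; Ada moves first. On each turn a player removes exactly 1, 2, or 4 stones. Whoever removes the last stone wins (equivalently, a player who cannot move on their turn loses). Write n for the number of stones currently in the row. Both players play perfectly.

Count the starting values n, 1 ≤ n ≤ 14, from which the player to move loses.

4

Label each position W (a win for the player to move) or L (a loss). A position with no legal move is L; any other position is W exactly when some move reaches an L, and L when every move reaches a W.
n=0: no move → L
n=1: reaches L-position 0 → W
n=2: reaches L-position 0 → W
n=3: only reaches 2(W), 1(W), all W → L
n=4: reaches L-position 3 → W
n=5: reaches L-position 3 → W
n=6: only reaches 5(W), 4(W), 2(W), all W → L
n=7: reaches L-position 6 → W
n=8: reaches L-position 6 → W
n=9: only reaches 8(W), 7(W), 5(W), all W → L
n=10: reaches L-position 9 → W
n=11: reaches L-position 9 → W
n=12: only reaches 11(W), 10(W), 8(W), all W → L
n=13: reaches L-position 12 → W
n=14: reaches L-position 12 → W
L entries with 1 ≤ n ≤ 14 (n=0 is outside the asked range and is not counted): n = 3, 6, 9, 12; that makes 4.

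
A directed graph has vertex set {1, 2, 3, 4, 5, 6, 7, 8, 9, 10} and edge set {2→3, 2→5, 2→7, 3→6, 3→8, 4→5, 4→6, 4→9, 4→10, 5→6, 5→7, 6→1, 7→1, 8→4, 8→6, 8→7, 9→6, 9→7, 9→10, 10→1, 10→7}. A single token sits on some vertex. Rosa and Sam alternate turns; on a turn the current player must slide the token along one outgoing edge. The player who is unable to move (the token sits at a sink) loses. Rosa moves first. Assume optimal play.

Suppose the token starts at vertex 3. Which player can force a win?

Positions with no move are L. A position that does have a move is losing for the player to move precisely when every available move leads to a winning position for the opponent. Fill in the labels:
Every edge goes from a vertex to one that appears earlier in the order 1, 7, 10, 6, 5, 9, 4, 8, 3, 2, so processing vertices in that order labels each vertex after all of its successors.
1: no outgoing edge → L
7: W (go to 1, an L position)
10: W (go to 1, an L position)
6: W (go to 1, an L position)
5: L (options 6(W), 7(W) are all W)
9: L (options 6(W), 10(W), 7(W) are all W)
4: W (go to 9, an L position)
8: L (options 4(W), 6(W), 7(W) are all W)
3: W (go to 8, an L position)
2: W (go to 5, an L position)
From 3 Rosa can move to 8, reaching an L position.

Rosa wins.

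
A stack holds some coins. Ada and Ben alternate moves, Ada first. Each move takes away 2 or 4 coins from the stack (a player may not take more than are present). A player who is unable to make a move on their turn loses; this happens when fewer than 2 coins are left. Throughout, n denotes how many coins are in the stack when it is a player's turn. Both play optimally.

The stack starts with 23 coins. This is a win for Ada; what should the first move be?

Remove 4, leaving 19.

Compute win/loss labels from the base case upward. A position with no move is L. Any other position is W if it can reach an L in one move, else L.
n=0: no move → L
n=1: no move → L
n=2: W (go to 0, an L position)
n=3: W (go to 1, an L position)
n=4: W (go to 0, an L position)
n=5: W (go to 1, an L position)
n=6: L (options 4(W), 2(W) are all W)
n=7: L (options 5(W), 3(W) are all W)
n=8: W (go to 6, an L position)
n=9: W (go to 7, an L position)
n=10: W (go to 6, an L position)
n=11: W (go to 7, an L position)
n=12: L (options 10(W), 8(W) are all W)
n=13: L (options 11(W), 9(W) are all W)
n=14: W (go to 12, an L position)
n=15: W (go to 13, an L position)
n=16: W (go to 12, an L position)
n=17: W (go to 13, an L position)
n=18: L (options 16(W), 14(W) are all W)
n=19: L (options 17(W), 15(W) are all W)
n=20: W (go to 18, an L position)
n=21: W (go to 19, an L position)
n=22: W (go to 18, an L position)
n=23: W (go to 19, an L position)
From 23, the L positions reachable in one move are: 19.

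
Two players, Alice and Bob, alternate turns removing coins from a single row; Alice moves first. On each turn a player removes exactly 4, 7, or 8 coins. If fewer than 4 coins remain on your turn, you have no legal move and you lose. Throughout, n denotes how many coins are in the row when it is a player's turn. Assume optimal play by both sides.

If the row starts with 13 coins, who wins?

Build the W/L table. Terminal = L. A non-terminal position is W if it has a move to some L; otherwise it is L.
n=0: no move → L
n=1: no move → L
n=2: no move → L
n=3: no move → L
n=4: W (go to 0, an L position)
n=5: W (go to 1, an L position)
n=6: W (go to 2, an L position)
n=7: W (go to 3, an L position)
n=8: W (go to 1, an L position)
n=9: W (go to 2, an L position)
n=10: W (go to 3, an L position)
n=11: W (go to 3, an L position)
n=12: L (options 8(W), 5(W), 4(W) are all W)
n=13: L (options 9(W), 6(W), 5(W) are all W)
The starting position 13 is L: whatever Alice does, the opponent receives a W position.

Bob wins.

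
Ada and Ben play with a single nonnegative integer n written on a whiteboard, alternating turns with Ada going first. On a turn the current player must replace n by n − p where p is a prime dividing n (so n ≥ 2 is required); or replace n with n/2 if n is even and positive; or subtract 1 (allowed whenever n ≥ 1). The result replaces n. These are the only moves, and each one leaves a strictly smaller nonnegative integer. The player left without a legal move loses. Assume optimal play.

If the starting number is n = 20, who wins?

Ben wins.

Positions with no move are L. A position that does have a move is losing for the player to move precisely when every available move leads to a winning position for the opponent. Fill in the labels:
n=0: no move → L
n=1: →0(L), so W
n=2: →0(L), so W
n=3: →0(L), so W
n=4: →2(W), 3(W) — all W, so L
n=5: →0(L), so W
n=6: →4(L), so W
n=7: →0(L), so W
n=8: →4(L), so W
n=9: →6(W), 8(W) — all W, so L
n=10: →9(L), so W
n=11: →0(L), so W
n=12: →9(L), so W
n=13: →0(L), so W
n=14: →7(W), 12(W), 13(W) — all W, so L
n=15: →14(L), so W
n=16: →14(L), so W
n=17: →0(L), so W
n=18: →9(L), so W
n=19: →0(L), so W
n=20: →10(W), 15(W), 18(W), 19(W) — all W, so L
Every move from 20 reaches a W position, so the mover loses.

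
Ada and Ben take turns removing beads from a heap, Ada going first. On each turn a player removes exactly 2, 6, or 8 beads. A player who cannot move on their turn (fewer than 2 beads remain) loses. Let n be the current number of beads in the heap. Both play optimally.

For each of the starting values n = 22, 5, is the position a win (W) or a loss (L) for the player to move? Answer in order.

Classify positions by backward induction: terminal positions (no move available) are L. From any other position, the mover wins iff some move reaches an L.
n=0: no move → L
n=1: no move → L
n=2: W (go to 0, an L position)
n=3: W (go to 1, an L position)
n=4: L (sole option 2(W) is W)
n=5: L (sole option 3(W) is W)
n=6: W (go to 4, an L position)
n=7: W (go to 5, an L position)
n=8: W (go to 0, an L position)
n=9: W (go to 1, an L position)
n=10: W (go to 4, an L position)
n=11: W (go to 5, an L position)
n=12: W (go to 4, an L position)
n=13: W (go to 5, an L position)
n=14: L (options 12(W), 8(W), 6(W) are all W)
n=15: L (options 13(W), 9(W), 7(W) are all W)
n=16: W (go to 14, an L position)
n=17: W (go to 15, an L position)
n=18: L (options 16(W), 12(W), 10(W) are all W)
n=19: L (options 17(W), 13(W), 11(W) are all W)
n=20: W (go to 18, an L position)
n=21: W (go to 19, an L position)
n=22: W (go to 14, an L position)

22: W, 5: L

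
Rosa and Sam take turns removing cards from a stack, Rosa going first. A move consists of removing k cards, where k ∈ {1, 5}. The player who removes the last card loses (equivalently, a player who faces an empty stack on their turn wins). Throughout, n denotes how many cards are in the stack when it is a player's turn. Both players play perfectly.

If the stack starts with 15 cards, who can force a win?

Sam wins.

Label each position W (a win for the player to move) or L (a loss). A position with no legal move is W; any other position is W exactly when some move reaches an L, and L when every move reaches a W.
n=0: no move; the opponent has just taken the last card and therefore loses → W
n=1: only reaches 0(W), which is W → L
n=2: reaches L-position 1 → W
n=3: only reaches 2(W), which is W → L
n=4: reaches L-position 3 → W
n=5: only reaches 4(W), 0(W), all W → L
n=6: reaches L-position 5 → W
n=7: only reaches 6(W), 2(W), all W → L
n=8: reaches L-position 7 → W
n=9: only reaches 8(W), 4(W), all W → L
n=10: reaches L-position 9 → W
n=11: only reaches 10(W), 6(W), all W → L
n=12: reaches L-position 11 → W
n=13: only reaches 12(W), 8(W), all W → L
n=14: reaches L-position 13 → W
n=15: only reaches 14(W), 10(W), all W → L
Every move from 15 reaches a W position, so the mover loses.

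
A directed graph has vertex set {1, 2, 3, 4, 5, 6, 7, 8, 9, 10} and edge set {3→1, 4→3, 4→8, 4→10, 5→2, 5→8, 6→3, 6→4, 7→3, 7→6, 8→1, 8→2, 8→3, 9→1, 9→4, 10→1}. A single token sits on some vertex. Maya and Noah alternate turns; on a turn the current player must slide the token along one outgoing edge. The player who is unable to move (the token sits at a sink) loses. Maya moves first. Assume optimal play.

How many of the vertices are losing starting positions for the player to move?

4

Classify positions by backward induction: terminal positions (no move available) are L. From any other position, the mover wins iff some move reaches an L.
Every edge goes from a vertex to one that appears earlier in the order 1, 2, 3, 8, 10, 4, 5, 6, 7, 9, so processing vertices in that order labels each vertex after all of its successors.
1: no outgoing edge → L
2: no outgoing edge → L
3: reaches L-position 1 → W
8: reaches L-position 2 → W
10: reaches L-position 1 → W
4: only reaches 10(W), 8(W), 3(W), all W → L
5: reaches L-position 2 → W
6: reaches L-position 4 → W
7: only reaches 6(W), 3(W), all W → L
9: reaches L-position 4 → W
The L vertices are 1, 2, 4, 7; that is 4 in all.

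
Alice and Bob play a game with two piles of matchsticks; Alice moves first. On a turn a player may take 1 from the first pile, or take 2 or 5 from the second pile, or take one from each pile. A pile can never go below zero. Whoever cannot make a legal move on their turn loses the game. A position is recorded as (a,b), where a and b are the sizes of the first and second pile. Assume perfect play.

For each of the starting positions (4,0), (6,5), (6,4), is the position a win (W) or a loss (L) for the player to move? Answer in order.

Compute win/loss labels from the base case upward. A position with no move is L. Any other position is W if it can reach an L in one move, else L.
No move ever increases a pile, so every position that can arise here has a ≤ 6 and b ≤ 5; it is enough to label the cells with 0 ≤ a ≤ 6 and 0 ≤ b ≤ 5.
Every move lowers a or b (never raises either), so fill the grid row by row in increasing a, and left to right within a row: each cell's successors are then already labelled.
      b=0  b=1  b=2  b=3  b=4  b=5
a=0:    L    L    W    W    L    W
a=1:    W    W    W    L    W    W
a=2:    L    L    W    W    W    W
a=3:    W    W    W    L    L    W
a=4:    L    L    W    W    W    W
a=5:    W    W    W    L    L    W
a=6:    L    L    W    W    W    W
Cells with no legal move (terminal, hence L): (0,0), (0,1).
The remaining L cells, each justified by listing all of its moves:
(0,4): →(0,2)(W) only, which is W, so L
(1,3): →(0,3)(W), (1,1)(W), (0,2)(W) — all W, so L
(2,0): →(1,0)(W) only, which is W, so L
(2,1): →(1,1)(W), (1,0)(W) — all W, so L
(3,3): →(2,3)(W), (3,1)(W), (2,2)(W) — all W, so L
(3,4): →(2,4)(W), (3,2)(W), (2,3)(W) — all W, so L
(4,0): →(3,0)(W) only, which is W, so L
(4,1): →(3,1)(W), (3,0)(W) — all W, so L
(5,3): →(4,3)(W), (5,1)(W), (4,2)(W) — all W, so L
(5,4): →(4,4)(W), (5,2)(W), (4,3)(W) — all W, so L
(6,0): →(5,0)(W) only, which is W, so L
(6,1): →(5,1)(W), (5,0)(W) — all W, so L
Every other cell has at least one move into one of the L cells above, so it is W.
(4,0): one of the L cells justified above, so L
(6,5): the move to (6,0) reaches an L cell, so W
(6,4): the move to (5,4) reaches an L cell, so W

(4,0): L, (6,5): W, (6,4): W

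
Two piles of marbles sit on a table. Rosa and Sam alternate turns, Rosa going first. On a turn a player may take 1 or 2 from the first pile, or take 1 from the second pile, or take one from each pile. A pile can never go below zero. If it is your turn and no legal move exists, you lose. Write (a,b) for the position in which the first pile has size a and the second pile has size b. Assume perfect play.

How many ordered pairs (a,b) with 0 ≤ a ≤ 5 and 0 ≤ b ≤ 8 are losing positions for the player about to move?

15

Label each position W (a win for the player to move) or L (a loss). A position with no legal move is L; any other position is W exactly when some move reaches an L, and L when every move reaches a W.
Every move lowers a or b (never raises either), so fill the grid row by row in increasing a, and left to right within a row: each cell's successors are then already labelled.
      b=0  b=1  b=2  b=3  b=4  b=5  b=6  b=7  b=8
a=0:    L    W    L    W    L    W    L    W    L
a=1:    W    W    W    W    W    W    W    W    W
a=2:    W    L    W    L    W    L    W    L    W
a=3:    L    W    W    W    W    W    W    W    W
a=4:    W    W    L    W    L    W    L    W    L
a=5:    W    L    W    W    W    W    W    W    W
Cells with no legal move (terminal, hence L): (0,0).
The remaining L cells, each justified by listing all of its moves:
(0,2): the only move is to (0,1)(W), a W ⇒ L
(0,4): the only move is to (0,3)(W), a W ⇒ L
(0,6): the only move is to (0,5)(W), a W ⇒ L
(0,8): the only move is to (0,7)(W), a W ⇒ L
(2,1): moves to (1,1)(W), (0,1)(W), (2,0)(W), (1,0)(W); every one is W ⇒ L
(2,3): moves to (1,3)(W), (0,3)(W), (2,2)(W), (1,2)(W); every one is W ⇒ L
(2,5): moves to (1,5)(W), (0,5)(W), (2,4)(W), (1,4)(W); every one is W ⇒ L
(2,7): moves to (1,7)(W), (0,7)(W), (2,6)(W), (1,6)(W); every one is W ⇒ L
(3,0): moves to (2,0)(W), (1,0)(W); every one is W ⇒ L
(4,2): moves to (3,2)(W), (2,2)(W), (4,1)(W), (3,1)(W); every one is W ⇒ L
(4,4): moves to (3,4)(W), (2,4)(W), (4,3)(W), (3,3)(W); every one is W ⇒ L
(4,6): moves to (3,6)(W), (2,6)(W), (4,5)(W), (3,5)(W); every one is W ⇒ L
(4,8): moves to (3,8)(W), (2,8)(W), (4,7)(W), (3,7)(W); every one is W ⇒ L
(5,1): moves to (4,1)(W), (3,1)(W), (5,0)(W), (4,0)(W); every one is W ⇒ L
Every other cell has at least one move into one of the L cells above, so it is W.
L cells per row: a=0: 5, a=1: 0, a=2: 4, a=3: 1, a=4: 4, a=5: 1; total 15.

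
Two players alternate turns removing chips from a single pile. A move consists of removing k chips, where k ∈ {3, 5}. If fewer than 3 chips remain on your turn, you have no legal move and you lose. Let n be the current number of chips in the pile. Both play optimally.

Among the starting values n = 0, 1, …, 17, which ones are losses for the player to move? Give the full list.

0, 1, 2, 8, 9, 10, 16, 17

Classify positions by backward induction: terminal positions (no move available) are L. From any other position, the mover wins iff some move reaches an L.
n=0: no move → L
n=1: no move → L
n=2: no move → L
n=3: →0(L), so W
n=4: →1(L), so W
n=5: →2(L), so W
n=6: →1(L), so W
n=7: →2(L), so W
n=8: →5(W), 3(W) — all W, so L
n=9: →6(W), 4(W) — all W, so L
n=10: →7(W), 5(W) — all W, so L
n=11: →8(L), so W
n=12: →9(L), so W
n=13: →10(L), so W
n=14: →9(L), so W
n=15: →10(L), so W
n=16: →13(W), 11(W) — all W, so L
n=17: →14(W), 12(W) — all W, so L
The losing starting values of n are exactly the entries labelled L in this table (8 of them).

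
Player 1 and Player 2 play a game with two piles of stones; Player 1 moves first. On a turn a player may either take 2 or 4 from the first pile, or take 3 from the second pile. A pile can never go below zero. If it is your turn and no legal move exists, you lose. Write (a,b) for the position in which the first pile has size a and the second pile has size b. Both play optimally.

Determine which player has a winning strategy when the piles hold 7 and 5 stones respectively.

Label each position W (a win for the player to move) or L (a loss). A position with no legal move is L; any other position is W exactly when some move reaches an L, and L when every move reaches a W.
No move ever increases a pile, so every position that can arise here has a ≤ 7 and b ≤ 5; it is enough to label the cells with 0 ≤ a ≤ 7 and 0 ≤ b ≤ 5.
Every move lowers a or b (never raises either), so fill the grid row by row in increasing a, and left to right within a row: each cell's successors are then already labelled.
      b=0  b=1  b=2  b=3  b=4  b=5
a=0:    L    L    L    W    W    W
a=1:    L    L    L    W    W    W
a=2:    W    W    W    L    L    L
a=3:    W    W    W    L    L    L
a=4:    W    W    W    W    W    W
a=5:    W    W    W    W    W    W
a=6:    L    L    L    W    W    W
a=7:    L    L    L    W    W    W
Cells with no legal move (terminal, hence L): (0,0), (0,1), (0,2), (1,0), (1,1), (1,2).
The remaining L cells, each justified by listing all of its moves:
(2,3): →(0,3)(W), (2,0)(W) — all W, so L
(2,4): →(0,4)(W), (2,1)(W) — all W, so L
(2,5): →(0,5)(W), (2,2)(W) — all W, so L
(3,3): →(1,3)(W), (3,0)(W) — all W, so L
(3,4): →(1,4)(W), (3,1)(W) — all W, so L
(3,5): →(1,5)(W), (3,2)(W) — all W, so L
(6,0): →(4,0)(W), (2,0)(W) — all W, so L
(6,1): →(4,1)(W), (2,1)(W) — all W, so L
(6,2): →(4,2)(W), (2,2)(W) — all W, so L
(7,0): →(5,0)(W), (3,0)(W) — all W, so L
(7,1): →(5,1)(W), (3,1)(W) — all W, so L
(7,2): →(5,2)(W), (3,2)(W) — all W, so L
Every other cell has at least one move into one of the L cells above, so it is W.
The starting position (7,5) is W: Player 1 should move to (3,5), handing over an L position.

Player 1 wins.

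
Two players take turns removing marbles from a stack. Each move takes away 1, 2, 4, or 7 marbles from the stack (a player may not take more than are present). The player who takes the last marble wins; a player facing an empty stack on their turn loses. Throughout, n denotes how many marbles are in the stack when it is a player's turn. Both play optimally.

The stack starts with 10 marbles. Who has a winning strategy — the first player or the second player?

Build the W/L table. Terminal = L. A non-terminal position is W if it has a move to some L; otherwise it is L.
n=0: no move → L
n=1: can move to 0, which is L ⇒ W
n=2: can move to 0, which is L ⇒ W
n=3: moves to 2(W), 1(W); every one is W ⇒ L
n=4: can move to 3, which is L ⇒ W
n=5: can move to 3, which is L ⇒ W
n=6: moves to 5(W), 4(W), 2(W); every one is W ⇒ L
n=7: can move to 6, which is L ⇒ W
n=8: can move to 6, which is L ⇒ W
n=9: moves to 8(W), 7(W), 5(W), 2(W); every one is W ⇒ L
n=10: can move to 9, which is L ⇒ W
From 10 the player to move can remove 1, leaving 9, reaching an L position.

The first player wins.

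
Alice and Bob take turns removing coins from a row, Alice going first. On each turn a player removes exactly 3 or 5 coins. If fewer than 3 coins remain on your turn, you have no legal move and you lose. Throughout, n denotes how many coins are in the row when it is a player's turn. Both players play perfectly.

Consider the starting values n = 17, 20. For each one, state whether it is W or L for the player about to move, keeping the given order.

Use the standard recursion: the mover loses at a terminal position; elsewhere, the mover wins exactly when some move hands the opponent an L position.
n=0: no move → L
n=1: no move → L
n=2: no move → L
n=3: W (go to 0, an L position)
n=4: W (go to 1, an L position)
n=5: W (go to 2, an L position)
n=6: W (go to 1, an L position)
n=7: W (go to 2, an L position)
n=8: L (options 5(W), 3(W) are all W)
n=9: L (options 6(W), 4(W) are all W)
n=10: L (options 7(W), 5(W) are all W)
n=11: W (go to 8, an L position)
n=12: W (go to 9, an L position)
n=13: W (go to 10, an L position)
n=14: W (go to 9, an L position)
n=15: W (go to 10, an L position)
n=16: L (options 13(W), 11(W) are all W)
n=17: L (options 14(W), 12(W) are all W)
n=18: L (options 15(W), 13(W) are all W)
n=19: W (go to 16, an L position)
n=20: W (go to 17, an L position)

17: L, 20: W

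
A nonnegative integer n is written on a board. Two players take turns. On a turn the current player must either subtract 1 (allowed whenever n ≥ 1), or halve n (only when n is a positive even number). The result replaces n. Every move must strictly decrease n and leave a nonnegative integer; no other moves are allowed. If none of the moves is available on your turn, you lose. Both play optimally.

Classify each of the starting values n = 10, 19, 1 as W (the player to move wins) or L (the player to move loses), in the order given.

Work bottom-up. With no move the player to move loses. Otherwise the position is W if at least one move leads to an L position for the opponent, and L if every move leads to a W.
n=0: no move → L
n=1: reaches L-position 0 → W
n=2: only reaches 1(W), which is W → L
n=3: reaches L-position 2 → W
n=4: reaches L-position 2 → W
n=5: only reaches 4(W), which is W → L
n=6: reaches L-position 5 → W
n=7: only reaches 6(W), which is W → L
n=8: reaches L-position 7 → W
n=9: only reaches 8(W), which is W → L
n=10: reaches L-position 5 → W
n=11: only reaches 10(W), which is W → L
n=12: reaches L-position 11 → W
n=13: only reaches 12(W), which is W → L
n=14: reaches L-position 7 → W
n=15: only reaches 14(W), which is W → L
n=16: reaches L-position 15 → W
n=17: only reaches 16(W), which is W → L
n=18: reaches L-position 9 → W
n=19: only reaches 18(W), which is W → L

10: W, 19: L, 1: W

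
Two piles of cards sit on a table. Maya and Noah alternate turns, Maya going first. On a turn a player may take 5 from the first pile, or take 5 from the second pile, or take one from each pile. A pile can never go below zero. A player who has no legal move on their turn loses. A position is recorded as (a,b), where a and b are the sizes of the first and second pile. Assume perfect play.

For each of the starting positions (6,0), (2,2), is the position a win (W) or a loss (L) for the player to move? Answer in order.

(6,0): W, (2,2): L

Positions with no move are L. A position that does have a move is losing for the player to move precisely when every available move leads to a winning position for the opponent. Fill in the labels:
No move ever increases a pile, so every position that can arise here has a ≤ 6 and b ≤ 2; it is enough to label the cells with 0 ≤ a ≤ 6 and 0 ≤ b ≤ 2.
Every move lowers a or b (never raises either), so fill the grid row by row in increasing a, and left to right within a row: each cell's successors are then already labelled.
      b=0  b=1  b=2
a=0:    L    L    L
a=1:    L    W    W
a=2:    L    W    L
a=3:    L    W    L
a=4:    L    W    L
a=5:    W    W    W
a=6:    W    L    L
Cells with no legal move (terminal, hence L): (0,0), (0,1), (0,2), (1,0), (2,0), (3,0), (4,0).
The remaining L cells, each justified by listing all of its moves:
(2,2): only reaches (1,1)(W), which is W → L
(3,2): only reaches (2,1)(W), which is W → L
(4,2): only reaches (3,1)(W), which is W → L
(6,1): only reaches (1,1)(W), (5,0)(W), all W → L
(6,2): only reaches (1,2)(W), (5,1)(W), all W → L
Every other cell has at least one move into one of the L cells above, so it is W.
(6,0): the move to (1,0) reaches an L cell, so W
(2,2): one of the L cells justified above, so L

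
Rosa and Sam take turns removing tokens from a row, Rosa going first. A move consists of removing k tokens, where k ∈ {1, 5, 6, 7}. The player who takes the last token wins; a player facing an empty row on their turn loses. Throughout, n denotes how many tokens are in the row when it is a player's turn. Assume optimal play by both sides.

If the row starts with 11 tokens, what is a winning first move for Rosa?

Compute win/loss labels from the base case upward. A position with no move is L. Any other position is W if it can reach an L in one move, else L.
n=0: no move → L
n=1: reaches L-position 0 → W
n=2: only reaches 1(W), which is W → L
n=3: reaches L-position 2 → W
n=4: only reaches 3(W), which is W → L
n=5: reaches L-position 4 → W
n=6: reaches L-position 0 → W
n=7: reaches L-position 2 → W
n=8: reaches L-position 2 → W
n=9: reaches L-position 4 → W
n=10: reaches L-position 4 → W
n=11: reaches L-position 4 → W
From 11, the L positions reachable in one move are: 4.

Remove 7, leaving 4.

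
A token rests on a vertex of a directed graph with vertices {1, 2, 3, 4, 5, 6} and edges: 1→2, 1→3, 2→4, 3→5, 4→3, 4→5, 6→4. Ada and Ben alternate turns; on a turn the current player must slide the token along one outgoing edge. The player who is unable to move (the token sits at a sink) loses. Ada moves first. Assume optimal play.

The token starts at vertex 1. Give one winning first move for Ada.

Use the standard recursion: the mover loses at a terminal position; elsewhere, the mover wins exactly when some move hands the opponent an L position.
Every edge goes from a vertex to one that appears earlier in the order 5, 3, 4, 2, 1, 6, so processing vertices in that order labels each vertex after all of its successors.
5: no outgoing edge → L
3: reaches L-position 5 → W
4: reaches L-position 5 → W
2: only reaches 4(W), which is W → L
1: reaches L-position 2 → W
6: only reaches 4(W), which is W → L
From 1, the L positions reachable in one move are: 2.

Move to 2.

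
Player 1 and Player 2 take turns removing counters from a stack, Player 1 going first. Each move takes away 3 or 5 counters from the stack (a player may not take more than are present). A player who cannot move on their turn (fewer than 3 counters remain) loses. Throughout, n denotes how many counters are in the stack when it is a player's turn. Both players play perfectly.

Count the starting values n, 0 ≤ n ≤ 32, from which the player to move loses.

Use the standard recursion: the mover loses at a terminal position; elsewhere, the mover wins exactly when some move hands the opponent an L position.
n=0: no move → L
n=1: no move → L
n=2: no move → L
n=3: W (go to 0, an L position)
n=4: W (go to 1, an L position)
n=5: W (go to 2, an L position)
n=6: W (go to 1, an L position)
n=7: W (go to 2, an L position)
n=8: L (options 5(W), 3(W) are all W)
n=9: L (options 6(W), 4(W) are all W)
n=10: L (options 7(W), 5(W) are all W)
n=11: W (go to 8, an L position)
n=12: W (go to 9, an L position)
n=13: W (go to 10, an L position)
n=14: W (go to 9, an L position)
n=15: W (go to 10, an L position)
n=16: L (options 13(W), 11(W) are all W)
n=17: L (options 14(W), 12(W) are all W)
n=18: L (options 15(W), 13(W) are all W)
n=19: W (go to 16, an L position)
n=20: W (go to 17, an L position)
n=21: W (go to 18, an L position)
n=22: W (go to 17, an L position)
n=23: W (go to 18, an L position)
n=24: L (options 21(W), 19(W) are all W)
n=25: L (options 22(W), 20(W) are all W)
n=26: L (options 23(W), 21(W) are all W)
n=27: W (go to 24, an L position)
n=28: W (go to 25, an L position)
n=29: W (go to 26, an L position)
n=30: W (go to 25, an L position)
n=31: W (go to 26, an L position)
n=32: L (options 29(W), 27(W) are all W)
L entries with 0 ≤ n ≤ 32: n = 0, 1, 2, 8, 9, 10, 16, 17, 18, 24, 25, 26, 32; that makes 13.

13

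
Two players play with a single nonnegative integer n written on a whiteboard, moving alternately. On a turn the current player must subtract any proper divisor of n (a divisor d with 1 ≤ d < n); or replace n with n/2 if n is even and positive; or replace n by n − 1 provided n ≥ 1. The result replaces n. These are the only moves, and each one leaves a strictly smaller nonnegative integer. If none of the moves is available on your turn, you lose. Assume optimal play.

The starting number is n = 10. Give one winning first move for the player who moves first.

Move to 5.

Label each position W (a win for the player to move) or L (a loss). A position with no legal move is L; any other position is W exactly when some move reaches an L, and L when every move reaches a W.
n=0: no move → L
n=1: →0(L), so W
n=2: →1(W) only, which is W, so L
n=3: →2(L), so W
n=4: →2(L), so W
n=5: →4(W) only, which is W, so L
n=6: →5(L), so W
n=7: →6(W) only, which is W, so L
n=8: →7(L), so W
n=9: →6(W), 8(W) — all W, so L
n=10: →5(L), so W
From 10, the L positions reachable in one move are: 5, 9. Any move reaching one of these is winning.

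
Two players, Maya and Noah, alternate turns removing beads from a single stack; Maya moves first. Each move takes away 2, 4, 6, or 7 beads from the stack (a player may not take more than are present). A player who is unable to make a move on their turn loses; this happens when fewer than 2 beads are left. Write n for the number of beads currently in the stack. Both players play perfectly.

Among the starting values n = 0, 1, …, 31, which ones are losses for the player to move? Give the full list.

Build the W/L table. Terminal = L. A non-terminal position is W if it has a move to some L; otherwise it is L.
n=0: no move → L
n=1: no move → L
n=2: reaches L-position 0 → W
n=3: reaches L-position 1 → W
n=4: reaches L-position 0 → W
n=5: reaches L-position 1 → W
n=6: reaches L-position 0 → W
n=7: reaches L-position 1 → W
n=8: reaches L-position 1 → W
n=9: only reaches 7(W), 5(W), 3(W), 2(W), all W → L
n=10: only reaches 8(W), 6(W), 4(W), 3(W), all W → L
n=11: reaches L-position 9 → W
n=12: reaches L-position 10 → W
n=13: reaches L-position 9 → W
n=14: reaches L-position 10 → W
n=15: reaches L-position 9 → W
n=16: reaches L-position 10 → W
n=17: reaches L-position 10 → W
n=18: only reaches 16(W), 14(W), 12(W), 11(W), all W → L
n=19: only reaches 17(W), 15(W), 13(W), 12(W), all W → L
n=20: reaches L-position 18 → W
n=21: reaches L-position 19 → W
n=22: reaches L-position 18 → W
n=23: reaches L-position 19 → W
n=24: reaches L-position 18 → W
n=25: reaches L-position 19 → W
n=26: reaches L-position 19 → W
n=27: only reaches 25(W), 23(W), 21(W), 20(W), all W → L
n=28: only reaches 26(W), 24(W), 22(W), 21(W), all W → L
n=29: reaches L-position 27 → W
n=30: reaches L-position 28 → W
n=31: reaches L-position 27 → W
Reading off the rows marked L gives the requested list; there are 8 such values of n.

0, 1, 9, 10, 18, 19, 27, 28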